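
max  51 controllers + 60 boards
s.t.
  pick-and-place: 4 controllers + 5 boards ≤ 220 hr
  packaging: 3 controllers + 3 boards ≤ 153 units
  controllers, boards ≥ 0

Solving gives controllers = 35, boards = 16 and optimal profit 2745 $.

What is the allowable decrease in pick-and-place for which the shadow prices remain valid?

16

Binding constraints: pick-and-place, packaging. The basis is B = [[4,5],[3,3]] with det -3.
Per unit decrease in pick-and-place, x* moves by d = (1, -1).
The basis stays optimal until boards reaches 0; allowable decrease = 16 hr.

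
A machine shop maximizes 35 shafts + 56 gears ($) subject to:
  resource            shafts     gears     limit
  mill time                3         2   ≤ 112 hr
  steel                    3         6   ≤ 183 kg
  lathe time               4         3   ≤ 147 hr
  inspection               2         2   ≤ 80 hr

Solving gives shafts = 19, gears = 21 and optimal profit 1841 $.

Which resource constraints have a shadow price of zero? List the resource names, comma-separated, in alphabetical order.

mill time: 99/112 (slack 13)
steel: 183/183 (binding)
lathe time: 139/147 (slack 8)
inspection: 80/80 (binding)
By complementary slackness, a constraint with positive slack has shadow price 0 → lathe time, mill time.

lathe time, mill time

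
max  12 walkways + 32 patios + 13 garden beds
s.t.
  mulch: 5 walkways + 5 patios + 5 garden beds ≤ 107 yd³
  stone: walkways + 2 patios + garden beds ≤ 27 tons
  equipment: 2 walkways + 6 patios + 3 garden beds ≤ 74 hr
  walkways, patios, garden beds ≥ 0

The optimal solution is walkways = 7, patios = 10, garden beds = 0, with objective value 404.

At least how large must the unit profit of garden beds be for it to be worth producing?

16

Check each constraint at x*: mulch 85/107 (slack 22); stone 27/27 (tight); equipment 74/74 (tight).
Since mulch is not tight, its dual is 0.
The binding rows give the dual system: 1·y_stone + 2·y_equipment = 12 and 2·y_stone + 6·y_equipment = 32.
This yields shadow prices y_stone = 4, y_equipment = 4.
garden beds enters the basis when its profit ≥ yᵀa₃ = 4·1 + 4·3 = 16.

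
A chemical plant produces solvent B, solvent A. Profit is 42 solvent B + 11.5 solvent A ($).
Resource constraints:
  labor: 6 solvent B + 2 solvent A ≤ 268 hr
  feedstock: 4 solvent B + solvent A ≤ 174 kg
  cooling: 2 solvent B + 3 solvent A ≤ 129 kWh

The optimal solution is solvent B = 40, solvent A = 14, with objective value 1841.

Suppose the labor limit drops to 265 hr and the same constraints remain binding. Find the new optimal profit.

1835

Check each constraint at x*: labor 268/268 (tight); feedstock 174/174 (tight); cooling 122/129 (slack 7).
By complementary slackness, y = 0 for the non-binding constraint.
Dual feasibility on the basic columns requires 6·y_labor + 4·y_feedstock = 42, 2·y_labor + 1·y_feedstock = 11.5.
→ y_labor = 2 and y_feedstock = 7.5.
Δz = y_labor·Δb = 2 × (-3) = -6, so new z* = 1841 − 6 = 1835.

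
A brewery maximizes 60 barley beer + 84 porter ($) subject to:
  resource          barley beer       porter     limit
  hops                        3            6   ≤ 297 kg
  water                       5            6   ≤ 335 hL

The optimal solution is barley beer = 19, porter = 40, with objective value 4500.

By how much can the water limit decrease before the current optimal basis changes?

38

Binding constraints: hops, water. The basis is B = [[3,6],[5,6]] with det -12.
Per unit decrease in water, x* moves by d = (-0.5, 0.25).
The basis stays optimal until barley beer reaches 0; allowable decrease = 38 hL.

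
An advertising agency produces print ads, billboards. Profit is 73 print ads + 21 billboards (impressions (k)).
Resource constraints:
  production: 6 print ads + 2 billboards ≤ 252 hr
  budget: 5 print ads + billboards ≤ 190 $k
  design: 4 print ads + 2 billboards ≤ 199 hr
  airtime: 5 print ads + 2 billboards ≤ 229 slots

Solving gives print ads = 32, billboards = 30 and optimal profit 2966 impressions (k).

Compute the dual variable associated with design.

Binding: production and budget. Non-binding: design (11 unused), airtime (9 unused).
Since design, airtime are not tight, their duals are 0.
From A_Bᵀ y = c: 6·y_production + 5·y_budget = 73; 2·y_production + 1·y_budget = 21.
This yields shadow prices y_production = 8, y_budget = 5.
Shadow price of design = 0.

0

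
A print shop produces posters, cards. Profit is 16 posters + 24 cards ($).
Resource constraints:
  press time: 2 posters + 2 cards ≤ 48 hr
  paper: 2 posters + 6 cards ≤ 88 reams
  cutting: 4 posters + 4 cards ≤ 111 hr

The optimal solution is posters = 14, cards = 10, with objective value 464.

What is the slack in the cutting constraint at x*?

15

cutting used = 4·14 + 4·10 = 96; slack = 111 − 96 = 15.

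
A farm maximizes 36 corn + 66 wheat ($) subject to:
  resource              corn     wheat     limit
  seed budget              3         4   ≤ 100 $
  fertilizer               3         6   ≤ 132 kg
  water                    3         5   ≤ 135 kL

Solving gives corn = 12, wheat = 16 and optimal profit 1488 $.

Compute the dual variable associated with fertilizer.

Check each constraint at x*: seed budget 100/100 (tight); fertilizer 132/132 (tight); water 116/135 (slack 19).
By complementary slackness, y = 0 for the non-binding constraint.
From A_Bᵀ y = c: 3·y_seed budget + 3·y_fertilizer = 36; 4·y_seed budget + 6·y_fertilizer = 66.
Solving: y_seed budget = 3, y_fertilizer = 9.
Shadow price of fertilizer = 9.

9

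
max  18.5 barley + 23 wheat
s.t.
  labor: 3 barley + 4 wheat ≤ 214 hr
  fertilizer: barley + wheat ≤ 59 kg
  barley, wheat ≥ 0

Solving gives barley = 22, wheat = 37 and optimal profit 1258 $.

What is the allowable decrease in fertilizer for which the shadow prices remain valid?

Binding constraints: labor, fertilizer. The basis is B = [[3,4],[1,1]] with det -1.
Per unit decrease in fertilizer, x* moves by d = (-4, 3).
The basis stays optimal until barley reaches 0; allowable decrease = 5.5 kg.

5.5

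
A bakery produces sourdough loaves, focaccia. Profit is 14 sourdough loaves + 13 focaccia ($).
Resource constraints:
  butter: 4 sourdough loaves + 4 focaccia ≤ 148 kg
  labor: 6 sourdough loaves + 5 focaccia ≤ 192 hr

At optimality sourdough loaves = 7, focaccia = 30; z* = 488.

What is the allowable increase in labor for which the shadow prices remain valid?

Binding constraints: butter, labor. The basis is B = [[4,4],[6,5]] with det -4.
Per unit increase in labor, x* moves by d = (1, -1).
The basis stays optimal until focaccia reaches 0; allowable increase = 30 hr.

30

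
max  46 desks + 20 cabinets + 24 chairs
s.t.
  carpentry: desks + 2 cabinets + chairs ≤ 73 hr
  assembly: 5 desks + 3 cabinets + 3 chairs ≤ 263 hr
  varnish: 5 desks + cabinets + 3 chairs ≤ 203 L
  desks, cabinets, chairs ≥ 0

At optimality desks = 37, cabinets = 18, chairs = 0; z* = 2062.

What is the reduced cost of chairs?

-6

At the optimum: carpentry uses 73 of 73 (binding); assembly uses 239 of 263 (slack = 24); varnish uses 203 of 203 (binding).
By complementary slackness, y = 0 for the non-binding constraint.
The binding rows give the dual system: 1·y_carpentry + 5·y_varnish = 46 and 2·y_carpentry + 1·y_varnish = 20.
This yields shadow prices y_carpentry = 6, y_varnish = 8.
Reduced cost of chairs: c₃ − yᵀa₃ = 24 − (6·1 + 8·3) = 24 − 30 = -6.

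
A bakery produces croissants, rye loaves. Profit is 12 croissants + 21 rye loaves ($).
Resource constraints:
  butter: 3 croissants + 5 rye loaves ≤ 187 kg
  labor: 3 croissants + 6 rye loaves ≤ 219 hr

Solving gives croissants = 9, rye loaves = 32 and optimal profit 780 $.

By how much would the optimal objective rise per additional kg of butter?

3

Both butter and labor are binding at x*.
Dual feasibility on the basic columns requires 3·y_butter + 3·y_labor = 12, 5·y_butter + 6·y_labor = 21.
Solving: y_butter = 3, y_labor = 1.
Shadow price of butter = 3.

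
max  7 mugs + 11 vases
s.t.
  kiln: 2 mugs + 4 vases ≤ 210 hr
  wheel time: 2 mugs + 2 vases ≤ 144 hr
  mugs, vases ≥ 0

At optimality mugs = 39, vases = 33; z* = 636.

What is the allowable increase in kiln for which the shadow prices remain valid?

78

Binding constraints: kiln, wheel time. The basis is B = [[2,4],[2,2]] with det -4.
Per unit increase in kiln, x* moves by d = (-0.5, 0.5).
The basis stays optimal until mugs reaches 0; allowable increase = 78 hr.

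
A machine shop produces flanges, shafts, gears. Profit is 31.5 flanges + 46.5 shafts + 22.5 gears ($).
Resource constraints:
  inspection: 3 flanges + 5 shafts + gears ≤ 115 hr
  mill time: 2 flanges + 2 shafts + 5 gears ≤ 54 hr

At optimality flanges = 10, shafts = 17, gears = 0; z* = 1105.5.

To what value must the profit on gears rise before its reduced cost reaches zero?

Both inspection and mill time are binding at x*.
From A_Bᵀ y = c: 3·y_inspection + 2·y_mill time = 31.5; 5·y_inspection + 2·y_mill time = 46.5.
→ y_inspection = 7.5 and y_mill time = 4.5.
gears enters the basis when its profit ≥ yᵀa₃ = 7.5·1 + 4.5·5 = 30.

30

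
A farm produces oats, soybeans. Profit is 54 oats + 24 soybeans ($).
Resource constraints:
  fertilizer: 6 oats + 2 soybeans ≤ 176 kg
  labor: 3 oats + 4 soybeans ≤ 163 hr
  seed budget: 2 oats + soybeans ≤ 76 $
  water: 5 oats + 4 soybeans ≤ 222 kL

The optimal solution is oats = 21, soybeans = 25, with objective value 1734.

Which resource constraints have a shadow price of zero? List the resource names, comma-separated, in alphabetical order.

fertilizer: 176/176 (binding)
labor: 163/163 (binding)
seed budget: 67/76 (slack 9)
water: 205/222 (slack 17)
By complementary slackness, a constraint with positive slack has shadow price 0 → seed budget, water.

seed budget, water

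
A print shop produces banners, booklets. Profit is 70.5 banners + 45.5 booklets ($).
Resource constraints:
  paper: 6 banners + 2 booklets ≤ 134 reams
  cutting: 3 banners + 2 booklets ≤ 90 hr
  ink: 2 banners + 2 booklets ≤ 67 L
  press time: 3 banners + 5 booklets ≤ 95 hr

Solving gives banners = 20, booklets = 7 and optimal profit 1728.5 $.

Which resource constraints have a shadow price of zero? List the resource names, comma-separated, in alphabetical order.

cutting, ink

paper: 134/134 (binding)
cutting: 74/90 (slack 16)
ink: 54/67 (slack 13)
press time: 95/95 (binding)
By complementary slackness, a constraint with positive slack has shadow price 0 → cutting, ink.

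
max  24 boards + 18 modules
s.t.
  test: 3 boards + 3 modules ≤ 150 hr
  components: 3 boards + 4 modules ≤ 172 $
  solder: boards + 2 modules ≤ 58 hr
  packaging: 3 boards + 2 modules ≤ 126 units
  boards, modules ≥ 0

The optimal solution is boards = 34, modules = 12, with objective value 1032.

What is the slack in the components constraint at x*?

components used = 3·34 + 4·12 = 150; slack = 172 − 150 = 22.

22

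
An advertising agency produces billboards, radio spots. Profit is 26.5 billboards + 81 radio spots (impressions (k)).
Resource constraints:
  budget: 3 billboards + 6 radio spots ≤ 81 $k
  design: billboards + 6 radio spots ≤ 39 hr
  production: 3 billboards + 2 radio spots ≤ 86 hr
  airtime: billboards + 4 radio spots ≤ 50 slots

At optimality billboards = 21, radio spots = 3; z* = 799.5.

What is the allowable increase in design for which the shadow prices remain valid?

34

Binding constraints: budget, design. The basis is B = [[3,6],[1,6]] with det 12.
Per unit increase in design, x* moves by d = (-0.5, 0.25).
The basis stays optimal until airtime becomes binding; allowable increase = 34 hr.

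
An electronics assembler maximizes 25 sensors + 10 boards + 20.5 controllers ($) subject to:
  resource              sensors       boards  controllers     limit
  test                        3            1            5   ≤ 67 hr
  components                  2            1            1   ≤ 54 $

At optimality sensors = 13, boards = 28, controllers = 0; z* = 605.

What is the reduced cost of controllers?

Check each constraint at x*: test 67/67 (tight); components 54/54 (tight).
The binding rows give the dual system: 3·y_test + 2·y_components = 25 and 1·y_test + 1·y_components = 10.
This yields shadow prices y_test = 5, y_components = 5.
Reduced cost of controllers: c₃ − yᵀa₃ = 20.5 − (5·5 + 5·1) = 20.5 − 30 = -9.5.

-9.5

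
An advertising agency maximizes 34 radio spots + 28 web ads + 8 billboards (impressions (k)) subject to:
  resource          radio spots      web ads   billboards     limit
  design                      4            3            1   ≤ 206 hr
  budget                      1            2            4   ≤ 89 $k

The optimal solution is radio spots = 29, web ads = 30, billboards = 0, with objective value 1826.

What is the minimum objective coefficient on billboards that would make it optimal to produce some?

16

Both design and budget are binding at x*.
The binding rows give the dual system: 4·y_design + 1·y_budget = 34 and 3·y_design + 2·y_budget = 28.
Solving: y_design = 8, y_budget = 2.
billboards enters the basis when its profit ≥ yᵀa₃ = 8·1 + 2·4 = 16.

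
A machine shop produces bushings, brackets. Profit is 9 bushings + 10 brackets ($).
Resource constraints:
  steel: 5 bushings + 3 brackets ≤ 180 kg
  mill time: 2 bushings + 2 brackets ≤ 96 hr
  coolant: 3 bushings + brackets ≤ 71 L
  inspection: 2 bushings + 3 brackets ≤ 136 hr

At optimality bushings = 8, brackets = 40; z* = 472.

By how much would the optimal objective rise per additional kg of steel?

0

At the optimum: steel uses 160 of 180 (slack = 20); mill time uses 96 of 96 (binding); coolant uses 64 of 71 (slack = 7); inspection uses 136 of 136 (binding).
Since steel, coolant are not tight, their duals are 0.
Dual feasibility on the basic columns requires 2·y_mill time + 2·y_inspection = 9, 2·y_mill time + 3·y_inspection = 10.
→ y_mill time = 3.5 and y_inspection = 1.
Shadow price of steel = 0.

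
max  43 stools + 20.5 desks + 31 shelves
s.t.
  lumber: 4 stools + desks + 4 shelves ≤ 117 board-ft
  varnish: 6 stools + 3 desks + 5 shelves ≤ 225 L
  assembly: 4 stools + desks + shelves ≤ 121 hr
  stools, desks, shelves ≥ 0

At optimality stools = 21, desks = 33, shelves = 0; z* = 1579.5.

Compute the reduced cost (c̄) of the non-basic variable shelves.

Binding: lumber and varnish. Non-binding: assembly (4 unused).
Slack constraints have shadow price 0 (complementary slackness).
The binding rows give the dual system: 4·y_lumber + 6·y_varnish = 43 and 1·y_lumber + 3·y_varnish = 20.5.
Solving: y_lumber = 1, y_varnish = 6.5.
Reduced cost of shelves: c₃ − yᵀa₃ = 31 − (1·4 + 6.5·5) = 31 − 36.5 = -5.5.

-5.5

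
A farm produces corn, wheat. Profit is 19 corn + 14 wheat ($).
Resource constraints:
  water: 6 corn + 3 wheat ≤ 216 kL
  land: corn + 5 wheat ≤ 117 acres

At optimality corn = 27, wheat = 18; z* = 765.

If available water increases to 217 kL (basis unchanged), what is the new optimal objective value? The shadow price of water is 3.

768

Δb = 1, so new z* = 765 + (3)·(1) = 765 + 3 = 768.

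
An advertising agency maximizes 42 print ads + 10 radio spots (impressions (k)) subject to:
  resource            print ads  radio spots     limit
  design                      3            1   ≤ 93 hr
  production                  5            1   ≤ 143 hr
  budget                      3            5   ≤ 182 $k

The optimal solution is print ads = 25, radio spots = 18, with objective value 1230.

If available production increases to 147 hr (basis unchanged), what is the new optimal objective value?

Check each constraint at x*: design 93/93 (tight); production 143/143 (tight); budget 165/182 (slack 17).
Slack constraints have shadow price 0 (complementary slackness).
Dual feasibility on the basic columns requires 3·y_design + 5·y_production = 42, 1·y_design + 1·y_production = 10.
Solving: y_design = 4, y_production = 6.
Δz = y_production·Δb = 6 × (4) = 24, so new z* = 1230 + 24 = 1254.

1254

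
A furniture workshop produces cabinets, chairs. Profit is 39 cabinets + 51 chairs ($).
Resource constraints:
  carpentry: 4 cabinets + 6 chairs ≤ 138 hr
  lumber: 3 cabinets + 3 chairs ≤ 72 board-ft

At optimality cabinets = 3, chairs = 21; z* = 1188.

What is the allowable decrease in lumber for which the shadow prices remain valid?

Binding constraints: carpentry, lumber. The basis is B = [[4,6],[3,3]] with det -6.
Per unit decrease in lumber, x* moves by d = (-1, 0.6667).
The basis stays optimal until cabinets reaches 0; allowable decrease = 3 board-ft.

3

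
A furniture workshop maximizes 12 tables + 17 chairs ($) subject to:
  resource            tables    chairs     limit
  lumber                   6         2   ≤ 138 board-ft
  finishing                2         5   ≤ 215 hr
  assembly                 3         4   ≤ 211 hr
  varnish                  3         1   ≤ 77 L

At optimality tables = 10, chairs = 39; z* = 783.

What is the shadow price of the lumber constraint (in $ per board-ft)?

1

Check each constraint at x*: lumber 138/138 (tight); finishing 215/215 (tight); assembly 186/211 (slack 25); varnish 69/77 (slack 8).
By complementary slackness, y = 0 for the non-binding constraints.
Dual feasibility on the basic columns requires 6·y_lumber + 2·y_finishing = 12, 2·y_lumber + 5·y_finishing = 17.
→ y_lumber = 1 and y_finishing = 3.
Shadow price of lumber = 1.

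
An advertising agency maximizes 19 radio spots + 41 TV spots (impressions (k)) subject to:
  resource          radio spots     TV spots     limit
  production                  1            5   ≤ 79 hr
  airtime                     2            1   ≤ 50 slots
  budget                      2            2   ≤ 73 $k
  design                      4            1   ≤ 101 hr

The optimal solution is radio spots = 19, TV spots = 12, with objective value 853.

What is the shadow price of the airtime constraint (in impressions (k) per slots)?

At the optimum: production uses 79 of 79 (binding); airtime uses 50 of 50 (binding); budget uses 62 of 73 (slack = 11); design uses 88 of 101 (slack = 13).
Slack constraints have shadow price 0 (complementary slackness).
Dual feasibility on the basic columns requires 1·y_production + 2·y_airtime = 19, 5·y_production + 1·y_airtime = 41.
This yields shadow prices y_production = 7, y_airtime = 6.
Shadow price of airtime = 6.

6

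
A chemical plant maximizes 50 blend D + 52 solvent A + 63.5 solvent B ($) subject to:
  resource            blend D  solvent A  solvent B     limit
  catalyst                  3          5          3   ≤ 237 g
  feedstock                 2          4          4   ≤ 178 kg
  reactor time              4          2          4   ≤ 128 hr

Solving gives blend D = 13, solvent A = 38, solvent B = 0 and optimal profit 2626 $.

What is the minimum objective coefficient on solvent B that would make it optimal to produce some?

68

At the optimum: catalyst uses 229 of 237 (slack = 8); feedstock uses 178 of 178 (binding); reactor time uses 128 of 128 (binding).
By complementary slackness, y = 0 for the non-binding constraint.
From A_Bᵀ y = c: 2·y_feedstock + 4·y_reactor time = 50; 4·y_feedstock + 2·y_reactor time = 52.
→ y_feedstock = 9 and y_reactor time = 8.
solvent B enters the basis when its profit ≥ yᵀa₃ = 9·4 + 8·4 = 68.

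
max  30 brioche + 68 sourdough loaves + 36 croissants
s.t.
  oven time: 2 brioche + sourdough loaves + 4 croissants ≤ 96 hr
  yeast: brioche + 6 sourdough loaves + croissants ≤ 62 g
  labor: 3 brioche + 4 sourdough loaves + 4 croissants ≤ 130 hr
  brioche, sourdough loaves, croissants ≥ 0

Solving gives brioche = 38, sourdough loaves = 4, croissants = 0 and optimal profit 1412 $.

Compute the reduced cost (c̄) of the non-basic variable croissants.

Check each constraint at x*: oven time 80/96 (slack 16); yeast 62/62 (tight); labor 130/130 (tight).
Since oven time is not tight, its dual is 0.
The binding rows give the dual system: 1·y_yeast + 3·y_labor = 30 and 6·y_yeast + 4·y_labor = 68.
This yields shadow prices y_yeast = 6, y_labor = 8.
Reduced cost of croissants: c₃ − yᵀa₃ = 36 − (6·1 + 8·4) = 36 − 38 = -2.

-2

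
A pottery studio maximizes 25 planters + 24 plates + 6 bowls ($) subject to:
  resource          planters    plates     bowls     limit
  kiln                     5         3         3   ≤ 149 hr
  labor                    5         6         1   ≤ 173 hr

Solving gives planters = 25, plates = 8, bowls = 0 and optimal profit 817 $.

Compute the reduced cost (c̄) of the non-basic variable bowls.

Both kiln and labor are binding at x*.
Dual feasibility on the basic columns requires 5·y_kiln + 5·y_labor = 25, 3·y_kiln + 6·y_labor = 24.
→ y_kiln = 2 and y_labor = 3.
Reduced cost of bowls: c₃ − yᵀa₃ = 6 − (2·3 + 3·1) = 6 − 9 = -3.

-3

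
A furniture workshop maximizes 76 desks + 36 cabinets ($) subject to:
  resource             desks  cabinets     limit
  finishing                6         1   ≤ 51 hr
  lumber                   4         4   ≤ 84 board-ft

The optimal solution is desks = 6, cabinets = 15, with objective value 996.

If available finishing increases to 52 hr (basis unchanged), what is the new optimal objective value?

Both finishing and lumber are binding at x*.
From A_Bᵀ y = c: 6·y_finishing + 4·y_lumber = 76; 1·y_finishing + 4·y_lumber = 36.
→ y_finishing = 8 and y_lumber = 7.
Δz = y_finishing·Δb = 8 × (1) = 8, so new z* = 996 + 8 = 1004.

1004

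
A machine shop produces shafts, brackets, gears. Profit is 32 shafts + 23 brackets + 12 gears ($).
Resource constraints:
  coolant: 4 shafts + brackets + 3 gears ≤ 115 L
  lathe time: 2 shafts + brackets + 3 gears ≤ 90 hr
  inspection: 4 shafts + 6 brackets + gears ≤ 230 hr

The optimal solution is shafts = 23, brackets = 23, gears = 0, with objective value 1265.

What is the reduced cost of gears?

-6

Binding: coolant and inspection. Non-binding: lathe time (21 unused).
Since lathe time is not tight, its dual is 0.
The binding rows give the dual system: 4·y_coolant + 4·y_inspection = 32 and 1·y_coolant + 6·y_inspection = 23.
This yields shadow prices y_coolant = 5, y_inspection = 3.
Reduced cost of gears: c₃ − yᵀa₃ = 12 − (5·3 + 3·1) = 12 − 18 = -6.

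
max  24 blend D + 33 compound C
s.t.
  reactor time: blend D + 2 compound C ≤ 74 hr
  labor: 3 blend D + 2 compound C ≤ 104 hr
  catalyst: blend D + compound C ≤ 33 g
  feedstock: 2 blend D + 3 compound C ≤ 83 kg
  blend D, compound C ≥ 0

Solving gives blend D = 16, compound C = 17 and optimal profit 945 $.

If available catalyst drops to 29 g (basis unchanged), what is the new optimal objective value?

921

Check each constraint at x*: reactor time 50/74 (slack 24); labor 82/104 (slack 22); catalyst 33/33 (tight); feedstock 83/83 (tight).
Since reactor time, labor are not tight, their duals are 0.
From A_Bᵀ y = c: 1·y_catalyst + 2·y_feedstock = 24; 1·y_catalyst + 3·y_feedstock = 33.
Solving: y_catalyst = 6, y_feedstock = 9.
Δz = y_catalyst·Δb = 6 × (-4) = -24, so new z* = 945 − 24 = 921.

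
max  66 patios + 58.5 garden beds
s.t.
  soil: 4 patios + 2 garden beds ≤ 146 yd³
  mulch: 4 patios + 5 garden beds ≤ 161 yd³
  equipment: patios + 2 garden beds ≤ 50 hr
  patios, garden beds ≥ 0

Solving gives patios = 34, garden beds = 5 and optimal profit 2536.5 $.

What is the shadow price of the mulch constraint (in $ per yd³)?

Binding: soil and mulch. Non-binding: equipment (6 unused).
Since equipment is not tight, its dual is 0.
From A_Bᵀ y = c: 4·y_soil + 4·y_mulch = 66; 2·y_soil + 5·y_mulch = 58.5.
→ y_soil = 8 and y_mulch = 8.5.
Shadow price of mulch = 8.5.

8.5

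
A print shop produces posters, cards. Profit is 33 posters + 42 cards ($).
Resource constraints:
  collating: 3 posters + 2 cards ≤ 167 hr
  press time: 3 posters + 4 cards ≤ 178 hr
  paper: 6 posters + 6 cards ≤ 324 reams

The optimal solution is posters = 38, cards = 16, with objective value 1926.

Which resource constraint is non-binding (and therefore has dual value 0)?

collating

collating: 146/167 (slack 21)
press time: 178/178 (binding)
paper: 324/324 (binding)
By complementary slackness, a constraint with positive slack has shadow price 0 → collating.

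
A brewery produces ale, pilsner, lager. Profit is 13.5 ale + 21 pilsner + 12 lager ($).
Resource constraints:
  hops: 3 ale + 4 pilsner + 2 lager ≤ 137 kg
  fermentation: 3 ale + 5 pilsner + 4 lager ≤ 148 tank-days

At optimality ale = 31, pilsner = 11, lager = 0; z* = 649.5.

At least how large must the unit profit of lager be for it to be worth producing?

15

Check each constraint at x*: hops 137/137 (tight); fermentation 148/148 (tight).
From A_Bᵀ y = c: 3·y_hops + 3·y_fermentation = 13.5; 4·y_hops + 5·y_fermentation = 21.
→ y_hops = 1.5 and y_fermentation = 3.
lager enters the basis when its profit ≥ yᵀa₃ = 1.5·2 + 3·4 = 15.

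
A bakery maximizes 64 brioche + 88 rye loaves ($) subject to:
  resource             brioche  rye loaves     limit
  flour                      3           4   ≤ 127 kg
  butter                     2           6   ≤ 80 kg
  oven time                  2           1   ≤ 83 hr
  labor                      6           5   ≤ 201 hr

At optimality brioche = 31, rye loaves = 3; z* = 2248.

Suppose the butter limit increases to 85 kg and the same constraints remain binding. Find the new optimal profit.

2288

At the optimum: flour uses 105 of 127 (slack = 22); butter uses 80 of 80 (binding); oven time uses 65 of 83 (slack = 18); labor uses 201 of 201 (binding).
By complementary slackness, y = 0 for the non-binding constraints.
The binding rows give the dual system: 2·y_butter + 6·y_labor = 64 and 6·y_butter + 5·y_labor = 88.
→ y_butter = 8 and y_labor = 8.
Δz = y_butter·Δb = 8 × (5) = 40, so new z* = 2248 + 40 = 2288.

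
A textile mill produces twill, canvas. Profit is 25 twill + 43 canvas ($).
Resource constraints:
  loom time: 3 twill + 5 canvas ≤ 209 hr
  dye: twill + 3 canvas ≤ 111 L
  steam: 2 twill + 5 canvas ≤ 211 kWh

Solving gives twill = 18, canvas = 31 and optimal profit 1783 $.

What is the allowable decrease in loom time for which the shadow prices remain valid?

Binding constraints: loom time, dye. The basis is B = [[3,5],[1,3]] with det 4.
Per unit decrease in loom time, x* moves by d = (-0.75, 0.25).
The basis stays optimal until twill reaches 0; allowable decrease = 24 hr.

24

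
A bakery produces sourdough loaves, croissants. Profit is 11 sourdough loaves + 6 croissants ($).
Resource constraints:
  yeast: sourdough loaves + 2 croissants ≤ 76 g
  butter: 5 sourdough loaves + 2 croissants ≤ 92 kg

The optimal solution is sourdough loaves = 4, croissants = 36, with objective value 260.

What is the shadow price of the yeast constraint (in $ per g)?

1

Both yeast and butter are binding at x*.
Dual feasibility on the basic columns requires 1·y_yeast + 5·y_butter = 11, 2·y_yeast + 2·y_butter = 6.
This yields shadow prices y_yeast = 1, y_butter = 2.
Shadow price of yeast = 1.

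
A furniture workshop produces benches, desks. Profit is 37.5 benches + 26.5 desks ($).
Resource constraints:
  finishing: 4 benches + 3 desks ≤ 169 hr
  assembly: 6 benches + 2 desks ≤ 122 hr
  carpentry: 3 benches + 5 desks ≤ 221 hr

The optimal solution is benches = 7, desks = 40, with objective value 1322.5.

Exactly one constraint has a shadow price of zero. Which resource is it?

finishing: 148/169 (slack 21)
assembly: 122/122 (binding)
carpentry: 221/221 (binding)
By complementary slackness, a constraint with positive slack has shadow price 0 → finishing.

finishing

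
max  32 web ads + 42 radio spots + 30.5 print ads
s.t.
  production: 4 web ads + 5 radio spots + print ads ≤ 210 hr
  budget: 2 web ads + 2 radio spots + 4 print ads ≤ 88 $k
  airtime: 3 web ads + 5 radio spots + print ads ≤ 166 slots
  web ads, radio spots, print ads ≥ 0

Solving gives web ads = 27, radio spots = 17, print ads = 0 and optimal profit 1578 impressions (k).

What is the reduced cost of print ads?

At the optimum: production uses 193 of 210 (slack = 17); budget uses 88 of 88 (binding); airtime uses 166 of 166 (binding).
Since production is not tight, its dual is 0.
The binding rows give the dual system: 2·y_budget + 3·y_airtime = 32 and 2·y_budget + 5·y_airtime = 42.
Solving: y_budget = 8.5, y_airtime = 5.
Reduced cost of print ads: c₃ − yᵀa₃ = 30.5 − (8.5·4 + 5·1) = 30.5 − 39 = -8.5.

-8.5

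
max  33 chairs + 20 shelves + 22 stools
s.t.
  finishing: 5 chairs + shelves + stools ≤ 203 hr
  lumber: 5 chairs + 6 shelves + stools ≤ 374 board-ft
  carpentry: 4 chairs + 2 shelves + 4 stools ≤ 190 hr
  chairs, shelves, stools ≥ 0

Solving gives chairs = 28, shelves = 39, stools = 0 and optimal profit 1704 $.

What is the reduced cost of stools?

-7

Check each constraint at x*: finishing 179/203 (slack 24); lumber 374/374 (tight); carpentry 190/190 (tight).
Slack constraints have shadow price 0 (complementary slackness).
The binding rows give the dual system: 5·y_lumber + 4·y_carpentry = 33 and 6·y_lumber + 2·y_carpentry = 20.
This yields shadow prices y_lumber = 1, y_carpentry = 7.
Reduced cost of stools: c₃ − yᵀa₃ = 22 − (1·1 + 7·4) = 22 − 29 = -7.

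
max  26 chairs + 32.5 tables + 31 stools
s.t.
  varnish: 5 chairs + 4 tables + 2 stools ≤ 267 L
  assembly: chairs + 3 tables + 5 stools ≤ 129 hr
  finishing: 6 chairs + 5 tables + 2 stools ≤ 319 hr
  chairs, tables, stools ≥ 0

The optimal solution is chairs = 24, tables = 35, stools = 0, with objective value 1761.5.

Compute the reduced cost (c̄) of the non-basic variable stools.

-1

Binding: assembly and finishing. Non-binding: varnish (7 unused).
By complementary slackness, y = 0 for the non-binding constraint.
Dual feasibility on the basic columns requires 1·y_assembly + 6·y_finishing = 26, 3·y_assembly + 5·y_finishing = 32.5.
→ y_assembly = 5 and y_finishing = 3.5.
Reduced cost of stools: c₃ − yᵀa₃ = 31 − (5·5 + 3.5·2) = 31 − 32 = -1.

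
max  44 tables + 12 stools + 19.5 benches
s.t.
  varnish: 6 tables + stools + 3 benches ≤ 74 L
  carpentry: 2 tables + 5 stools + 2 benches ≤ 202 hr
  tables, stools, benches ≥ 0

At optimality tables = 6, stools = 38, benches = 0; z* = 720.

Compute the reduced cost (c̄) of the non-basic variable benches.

At the optimum: varnish uses 74 of 74 (binding); carpentry uses 202 of 202 (binding).
Dual feasibility on the basic columns requires 6·y_varnish + 2·y_carpentry = 44, 1·y_varnish + 5·y_carpentry = 12.
Solving: y_varnish = 7, y_carpentry = 1.
Reduced cost of benches: c₃ − yᵀa₃ = 19.5 − (7·3 + 1·2) = 19.5 − 23 = -3.5.

-3.5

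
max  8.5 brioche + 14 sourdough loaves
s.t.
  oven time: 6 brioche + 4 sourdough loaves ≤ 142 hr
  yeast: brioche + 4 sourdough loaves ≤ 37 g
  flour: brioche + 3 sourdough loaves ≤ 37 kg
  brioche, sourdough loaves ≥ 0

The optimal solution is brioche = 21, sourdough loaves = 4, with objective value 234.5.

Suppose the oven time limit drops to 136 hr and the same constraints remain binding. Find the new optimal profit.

228.5

At the optimum: oven time uses 142 of 142 (binding); yeast uses 37 of 37 (binding); flour uses 33 of 37 (slack = 4).
By complementary slackness, y = 0 for the non-binding constraint.
The binding rows give the dual system: 6·y_oven time + 1·y_yeast = 8.5 and 4·y_oven time + 4·y_yeast = 14.
Solving: y_oven time = 1, y_yeast = 2.5.
Δz = y_oven time·Δb = 1 × (-6) = -6, so new z* = 234.5 − 6 = 228.5.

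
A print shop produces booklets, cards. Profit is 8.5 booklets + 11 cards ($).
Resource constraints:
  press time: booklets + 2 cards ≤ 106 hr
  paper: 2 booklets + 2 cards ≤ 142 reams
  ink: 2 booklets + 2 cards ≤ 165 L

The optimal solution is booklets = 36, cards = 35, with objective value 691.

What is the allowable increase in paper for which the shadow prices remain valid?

23

Binding constraints: press time, paper. The basis is B = [[1,2],[2,2]] with det -2.
Per unit increase in paper, x* moves by d = (1, -0.5).
The basis stays optimal until ink becomes binding; allowable increase = 23 reams.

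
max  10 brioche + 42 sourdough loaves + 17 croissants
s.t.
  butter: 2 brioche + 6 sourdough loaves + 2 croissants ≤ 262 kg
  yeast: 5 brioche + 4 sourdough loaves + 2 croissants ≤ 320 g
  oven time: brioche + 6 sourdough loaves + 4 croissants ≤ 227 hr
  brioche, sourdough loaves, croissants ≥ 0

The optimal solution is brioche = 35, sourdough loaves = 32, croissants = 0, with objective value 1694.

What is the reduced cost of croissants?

-5

At the optimum: butter uses 262 of 262 (binding); yeast uses 303 of 320 (slack = 17); oven time uses 227 of 227 (binding).
Since yeast is not tight, its dual is 0.
From A_Bᵀ y = c: 2·y_butter + 1·y_oven time = 10; 6·y_butter + 6·y_oven time = 42.
→ y_butter = 3 and y_oven time = 4.
Reduced cost of croissants: c₃ − yᵀa₃ = 17 − (3·2 + 4·4) = 17 − 22 = -5.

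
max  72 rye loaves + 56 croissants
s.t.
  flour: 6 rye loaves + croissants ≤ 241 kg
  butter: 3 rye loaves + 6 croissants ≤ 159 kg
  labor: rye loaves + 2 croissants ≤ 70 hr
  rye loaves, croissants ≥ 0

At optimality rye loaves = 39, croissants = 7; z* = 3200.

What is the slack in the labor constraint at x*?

labor used = 1·39 + 2·7 = 53; slack = 70 − 53 = 17.

17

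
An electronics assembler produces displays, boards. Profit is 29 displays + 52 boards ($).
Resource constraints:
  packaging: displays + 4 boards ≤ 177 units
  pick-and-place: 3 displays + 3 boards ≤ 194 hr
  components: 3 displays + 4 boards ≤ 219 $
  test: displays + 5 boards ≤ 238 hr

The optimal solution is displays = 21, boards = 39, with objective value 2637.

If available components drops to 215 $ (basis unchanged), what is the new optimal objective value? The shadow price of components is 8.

2605

Δb = -4, so new z* = 2637 + (8)·(-4) = 2637 − 32 = 2605.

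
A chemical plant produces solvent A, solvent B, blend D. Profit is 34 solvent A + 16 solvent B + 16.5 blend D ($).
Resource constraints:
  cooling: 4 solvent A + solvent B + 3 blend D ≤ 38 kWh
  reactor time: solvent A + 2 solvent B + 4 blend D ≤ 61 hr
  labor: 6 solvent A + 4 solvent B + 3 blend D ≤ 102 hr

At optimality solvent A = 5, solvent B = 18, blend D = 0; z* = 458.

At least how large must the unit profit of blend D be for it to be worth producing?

21

Binding: cooling and labor. Non-binding: reactor time (20 unused).
Since reactor time is not tight, its dual is 0.
From A_Bᵀ y = c: 4·y_cooling + 6·y_labor = 34; 1·y_cooling + 4·y_labor = 16.
→ y_cooling = 4 and y_labor = 3.
blend D enters the basis when its profit ≥ yᵀa₃ = 4·3 + 3·3 = 21.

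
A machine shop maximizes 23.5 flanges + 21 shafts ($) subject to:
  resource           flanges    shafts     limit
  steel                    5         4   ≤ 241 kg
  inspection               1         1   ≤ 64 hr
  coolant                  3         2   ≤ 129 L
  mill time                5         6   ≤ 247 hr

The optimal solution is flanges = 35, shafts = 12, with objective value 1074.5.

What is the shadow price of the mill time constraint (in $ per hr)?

2

Binding: coolant and mill time. Non-binding: steel (18 unused), inspection (17 unused).
By complementary slackness, y = 0 for the non-binding constraints.
Dual feasibility on the basic columns requires 3·y_coolant + 5·y_mill time = 23.5, 2·y_coolant + 6·y_mill time = 21.
This yields shadow prices y_coolant = 4.5, y_mill time = 2.
Shadow price of mill time = 2.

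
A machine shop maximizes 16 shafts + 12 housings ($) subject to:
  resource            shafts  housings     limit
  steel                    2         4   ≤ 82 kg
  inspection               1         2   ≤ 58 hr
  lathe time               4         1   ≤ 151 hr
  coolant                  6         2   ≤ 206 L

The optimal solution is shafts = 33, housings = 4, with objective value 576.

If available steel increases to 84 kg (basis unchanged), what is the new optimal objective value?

Check each constraint at x*: steel 82/82 (tight); inspection 41/58 (slack 17); lathe time 136/151 (slack 15); coolant 206/206 (tight).
Slack constraints have shadow price 0 (complementary slackness).
From A_Bᵀ y = c: 2·y_steel + 6·y_coolant = 16; 4·y_steel + 2·y_coolant = 12.
This yields shadow prices y_steel = 2, y_coolant = 2.
Δz = y_steel·Δb = 2 × (2) = 4, so new z* = 576 + 4 = 580.

580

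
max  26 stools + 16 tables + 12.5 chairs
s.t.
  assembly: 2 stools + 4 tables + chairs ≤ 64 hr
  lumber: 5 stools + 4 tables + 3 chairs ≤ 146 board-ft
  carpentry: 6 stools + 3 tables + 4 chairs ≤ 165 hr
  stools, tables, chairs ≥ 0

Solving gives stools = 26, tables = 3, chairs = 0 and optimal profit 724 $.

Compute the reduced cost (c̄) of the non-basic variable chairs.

At the optimum: assembly uses 64 of 64 (binding); lumber uses 142 of 146 (slack = 4); carpentry uses 165 of 165 (binding).
Slack constraints have shadow price 0 (complementary slackness).
The binding rows give the dual system: 2·y_assembly + 6·y_carpentry = 26 and 4·y_assembly + 3·y_carpentry = 16.
This yields shadow prices y_assembly = 1, y_carpentry = 4.
Reduced cost of chairs: c₃ − yᵀa₃ = 12.5 − (1·1 + 4·4) = 12.5 − 17 = -4.5.

-4.5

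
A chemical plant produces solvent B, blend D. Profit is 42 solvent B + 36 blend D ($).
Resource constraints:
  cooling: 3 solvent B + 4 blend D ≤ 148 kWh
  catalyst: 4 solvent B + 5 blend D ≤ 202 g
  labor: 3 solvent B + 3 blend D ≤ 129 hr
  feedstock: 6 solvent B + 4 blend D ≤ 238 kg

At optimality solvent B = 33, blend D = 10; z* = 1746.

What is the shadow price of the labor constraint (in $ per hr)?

8

Check each constraint at x*: cooling 139/148 (slack 9); catalyst 182/202 (slack 20); labor 129/129 (tight); feedstock 238/238 (tight).
Slack constraints have shadow price 0 (complementary slackness).
From A_Bᵀ y = c: 3·y_labor + 6·y_feedstock = 42; 3·y_labor + 4·y_feedstock = 36.
→ y_labor = 8 and y_feedstock = 3.
Shadow price of labor = 8.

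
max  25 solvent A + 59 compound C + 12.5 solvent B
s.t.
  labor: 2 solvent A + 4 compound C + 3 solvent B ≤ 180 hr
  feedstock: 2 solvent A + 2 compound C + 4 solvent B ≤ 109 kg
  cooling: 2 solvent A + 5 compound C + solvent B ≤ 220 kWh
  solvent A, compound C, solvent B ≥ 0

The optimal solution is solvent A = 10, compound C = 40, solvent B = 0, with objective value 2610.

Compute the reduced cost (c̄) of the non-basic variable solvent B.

Binding: labor and cooling. Non-binding: feedstock (9 unused).
Slack constraints have shadow price 0 (complementary slackness).
Dual feasibility on the basic columns requires 2·y_labor + 2·y_cooling = 25, 4·y_labor + 5·y_cooling = 59.
→ y_labor = 3.5 and y_cooling = 9.
Reduced cost of solvent B: c₃ − yᵀa₃ = 12.5 − (3.5·3 + 9·1) = 12.5 − 19.5 = -7.

-7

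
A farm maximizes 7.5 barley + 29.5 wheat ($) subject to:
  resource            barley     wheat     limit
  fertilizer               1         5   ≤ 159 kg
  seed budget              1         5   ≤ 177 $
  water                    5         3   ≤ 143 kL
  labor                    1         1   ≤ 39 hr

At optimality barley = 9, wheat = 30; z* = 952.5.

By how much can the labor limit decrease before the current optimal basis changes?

Binding constraints: fertilizer, labor. The basis is B = [[1,5],[1,1]] with det -4.
Per unit decrease in labor, x* moves by d = (-1.25, 0.25).
The basis stays optimal until barley reaches 0; allowable decrease = 7.2 hr.

7.2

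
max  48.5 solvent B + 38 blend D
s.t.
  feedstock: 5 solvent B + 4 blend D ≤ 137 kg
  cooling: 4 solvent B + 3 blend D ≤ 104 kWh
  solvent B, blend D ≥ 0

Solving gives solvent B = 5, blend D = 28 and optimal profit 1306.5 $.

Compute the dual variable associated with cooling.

4

Check each constraint at x*: feedstock 137/137 (tight); cooling 104/104 (tight).
Dual feasibility on the basic columns requires 5·y_feedstock + 4·y_cooling = 48.5, 4·y_feedstock + 3·y_cooling = 38.
→ y_feedstock = 6.5 and y_cooling = 4.
Shadow price of cooling = 4.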